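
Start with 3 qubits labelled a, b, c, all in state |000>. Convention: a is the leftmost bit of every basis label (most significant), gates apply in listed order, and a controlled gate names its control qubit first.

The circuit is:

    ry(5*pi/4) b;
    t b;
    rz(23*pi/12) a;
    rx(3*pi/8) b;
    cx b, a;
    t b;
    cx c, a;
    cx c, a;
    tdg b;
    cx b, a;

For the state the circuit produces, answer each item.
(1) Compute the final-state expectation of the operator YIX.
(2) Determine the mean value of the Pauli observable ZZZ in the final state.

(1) In the final state, YIX has expectation 0.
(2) The expectation value of ZZZ is -sqrt(2)*cos(3*pi/16)**2/2 + sqrt(2)*sin(3*pi/16)**2/2 - 2*I*sqrt(1/2 - sqrt(2)/4)*sqrt(sqrt(2)/4 + 1/2)*exp(-I*pi/4)*sin(3*pi/16)*cos(3*pi/16) + 2*I*sqrt(1/2 - sqrt(2)/4)*sqrt(sqrt(2)/4 + 1/2)*exp(I*pi/4)*sin(3*pi/16)*cos(3*pi/16).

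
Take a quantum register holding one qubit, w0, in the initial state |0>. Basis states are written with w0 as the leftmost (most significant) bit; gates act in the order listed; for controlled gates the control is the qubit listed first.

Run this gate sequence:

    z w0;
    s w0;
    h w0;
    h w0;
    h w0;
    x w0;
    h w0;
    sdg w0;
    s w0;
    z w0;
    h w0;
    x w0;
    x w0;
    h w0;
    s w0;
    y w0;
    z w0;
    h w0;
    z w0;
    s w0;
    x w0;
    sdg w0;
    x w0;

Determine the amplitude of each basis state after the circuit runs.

The resulting statevector has amplitude -sqrt(2)/2 on |0>, sqrt(2)/2 on |1>.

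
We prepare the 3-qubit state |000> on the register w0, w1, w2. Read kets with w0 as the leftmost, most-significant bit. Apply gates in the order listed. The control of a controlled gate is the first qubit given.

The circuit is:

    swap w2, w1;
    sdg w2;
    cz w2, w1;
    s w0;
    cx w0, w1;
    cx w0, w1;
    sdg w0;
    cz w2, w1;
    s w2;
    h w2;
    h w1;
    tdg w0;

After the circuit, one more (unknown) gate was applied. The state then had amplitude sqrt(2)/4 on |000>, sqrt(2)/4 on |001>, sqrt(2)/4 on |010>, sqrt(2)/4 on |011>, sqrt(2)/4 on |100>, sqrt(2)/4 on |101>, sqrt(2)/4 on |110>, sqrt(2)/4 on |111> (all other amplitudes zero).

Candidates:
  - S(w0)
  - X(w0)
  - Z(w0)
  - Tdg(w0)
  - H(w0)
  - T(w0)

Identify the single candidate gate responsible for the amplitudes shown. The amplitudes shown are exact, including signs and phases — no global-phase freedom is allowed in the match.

The applied gate was H(w0). Key observation: the block from step 2 through step 9 cancels to the identity and can be dropped.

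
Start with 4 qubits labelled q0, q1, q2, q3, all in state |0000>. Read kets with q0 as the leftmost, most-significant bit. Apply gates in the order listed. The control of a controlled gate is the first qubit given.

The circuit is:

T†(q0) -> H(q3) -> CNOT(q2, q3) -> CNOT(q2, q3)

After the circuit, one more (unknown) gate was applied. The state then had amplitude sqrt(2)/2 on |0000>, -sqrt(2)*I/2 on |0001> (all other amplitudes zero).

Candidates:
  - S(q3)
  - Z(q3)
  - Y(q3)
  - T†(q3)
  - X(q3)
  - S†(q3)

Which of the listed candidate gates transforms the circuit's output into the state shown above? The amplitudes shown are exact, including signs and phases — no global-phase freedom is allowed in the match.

It was S†(q3) that produced the state shown.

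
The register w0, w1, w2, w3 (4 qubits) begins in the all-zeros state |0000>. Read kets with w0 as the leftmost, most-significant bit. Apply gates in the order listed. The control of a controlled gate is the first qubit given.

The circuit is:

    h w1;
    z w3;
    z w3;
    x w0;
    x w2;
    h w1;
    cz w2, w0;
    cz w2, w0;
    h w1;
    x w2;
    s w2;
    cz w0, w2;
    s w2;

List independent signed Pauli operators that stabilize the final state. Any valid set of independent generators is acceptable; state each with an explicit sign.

One valid set of independent stabilizer generators is +IXII, -ZIII, +IIZI, +IIIZ (any independent generating set of the same group is equally correct). Key observation: the block from step 5 through step 10 cancels to the identity and can be dropped.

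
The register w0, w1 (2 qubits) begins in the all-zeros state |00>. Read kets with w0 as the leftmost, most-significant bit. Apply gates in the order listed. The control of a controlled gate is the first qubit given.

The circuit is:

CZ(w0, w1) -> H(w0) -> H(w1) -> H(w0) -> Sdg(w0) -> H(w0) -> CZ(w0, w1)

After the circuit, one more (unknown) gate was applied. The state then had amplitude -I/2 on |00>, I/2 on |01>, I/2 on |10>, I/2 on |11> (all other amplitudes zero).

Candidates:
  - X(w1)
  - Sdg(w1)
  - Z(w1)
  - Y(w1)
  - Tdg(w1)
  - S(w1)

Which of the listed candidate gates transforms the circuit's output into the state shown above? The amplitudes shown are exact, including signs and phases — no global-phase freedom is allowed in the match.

It was Y(w1) that produced the state shown.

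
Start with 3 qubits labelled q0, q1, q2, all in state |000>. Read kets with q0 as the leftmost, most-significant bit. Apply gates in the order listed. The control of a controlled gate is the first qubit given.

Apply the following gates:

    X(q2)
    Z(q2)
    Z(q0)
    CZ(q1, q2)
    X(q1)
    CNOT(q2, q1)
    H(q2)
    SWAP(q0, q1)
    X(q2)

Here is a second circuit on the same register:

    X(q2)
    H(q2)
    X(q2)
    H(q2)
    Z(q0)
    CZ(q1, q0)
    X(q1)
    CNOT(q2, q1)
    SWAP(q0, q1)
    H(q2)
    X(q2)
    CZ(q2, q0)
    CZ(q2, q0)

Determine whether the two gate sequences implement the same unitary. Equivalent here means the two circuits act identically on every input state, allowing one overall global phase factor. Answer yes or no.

No, they are not equivalent — no single phase factor reconciles the two unitaries.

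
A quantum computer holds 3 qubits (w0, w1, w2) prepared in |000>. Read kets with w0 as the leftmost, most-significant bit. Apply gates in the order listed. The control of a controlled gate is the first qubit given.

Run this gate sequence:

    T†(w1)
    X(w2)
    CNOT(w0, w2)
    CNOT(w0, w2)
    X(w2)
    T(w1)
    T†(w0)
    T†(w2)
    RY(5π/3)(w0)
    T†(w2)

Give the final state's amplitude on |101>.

|101> carries amplitude 0 in the final state. Key observation: gates 1-6 undo each other exactly, leaving only the rest of the circuit to track.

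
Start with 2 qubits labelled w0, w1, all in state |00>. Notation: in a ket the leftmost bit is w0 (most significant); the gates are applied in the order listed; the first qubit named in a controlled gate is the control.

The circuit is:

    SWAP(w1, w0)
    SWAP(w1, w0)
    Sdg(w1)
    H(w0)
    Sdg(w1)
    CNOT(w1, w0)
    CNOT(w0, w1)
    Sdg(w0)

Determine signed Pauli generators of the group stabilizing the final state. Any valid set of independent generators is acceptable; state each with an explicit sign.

One valid set of independent stabilizer generators is -XY, +ZZ (any independent generating set of the same group is equally correct). Key observation: gates 1-2 undo each other exactly, leaving only the rest of the circuit to track.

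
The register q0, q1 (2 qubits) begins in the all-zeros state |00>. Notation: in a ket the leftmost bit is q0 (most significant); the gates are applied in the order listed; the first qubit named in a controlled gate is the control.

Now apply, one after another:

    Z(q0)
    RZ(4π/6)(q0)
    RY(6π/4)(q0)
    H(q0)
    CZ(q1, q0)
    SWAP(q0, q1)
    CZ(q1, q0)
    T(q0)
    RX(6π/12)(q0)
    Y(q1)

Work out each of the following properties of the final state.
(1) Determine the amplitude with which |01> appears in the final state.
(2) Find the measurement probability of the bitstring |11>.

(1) |01> carries amplitude 0 in the final state.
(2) A full measurement returns |11> with probability 0.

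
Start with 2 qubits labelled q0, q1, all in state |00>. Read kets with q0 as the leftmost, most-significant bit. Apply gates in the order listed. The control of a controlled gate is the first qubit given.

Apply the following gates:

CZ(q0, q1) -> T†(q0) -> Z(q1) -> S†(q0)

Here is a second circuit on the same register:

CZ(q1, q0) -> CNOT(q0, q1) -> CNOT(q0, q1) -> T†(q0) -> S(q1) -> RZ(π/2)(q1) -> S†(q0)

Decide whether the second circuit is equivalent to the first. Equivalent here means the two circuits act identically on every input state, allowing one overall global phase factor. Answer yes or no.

Yes: on every input state the two circuits agree up to one overall phase factor.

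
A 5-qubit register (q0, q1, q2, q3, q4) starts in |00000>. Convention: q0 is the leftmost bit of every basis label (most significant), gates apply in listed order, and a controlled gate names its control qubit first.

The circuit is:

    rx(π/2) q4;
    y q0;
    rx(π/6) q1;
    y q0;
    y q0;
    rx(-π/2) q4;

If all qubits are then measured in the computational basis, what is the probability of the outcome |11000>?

A full measurement returns |11000> with probability 1/2 - sqrt(3)/4.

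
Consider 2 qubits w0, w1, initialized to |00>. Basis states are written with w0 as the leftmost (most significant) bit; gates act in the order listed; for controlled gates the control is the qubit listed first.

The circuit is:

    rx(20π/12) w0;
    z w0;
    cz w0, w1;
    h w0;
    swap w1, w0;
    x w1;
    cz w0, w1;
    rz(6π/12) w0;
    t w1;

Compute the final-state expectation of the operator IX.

The observable IX averages to sqrt(2)/4 + sqrt(6)/4.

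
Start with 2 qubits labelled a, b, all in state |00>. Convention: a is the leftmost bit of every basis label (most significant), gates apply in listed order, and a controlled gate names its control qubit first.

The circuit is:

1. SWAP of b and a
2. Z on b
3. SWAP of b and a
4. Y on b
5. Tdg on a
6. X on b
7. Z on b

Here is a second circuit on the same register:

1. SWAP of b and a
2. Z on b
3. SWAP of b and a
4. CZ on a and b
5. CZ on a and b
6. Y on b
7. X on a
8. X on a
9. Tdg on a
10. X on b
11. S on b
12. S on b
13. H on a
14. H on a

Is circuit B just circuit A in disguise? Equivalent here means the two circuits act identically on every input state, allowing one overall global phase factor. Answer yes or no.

Yes: on every input state the two circuits agree up to one overall phase factor.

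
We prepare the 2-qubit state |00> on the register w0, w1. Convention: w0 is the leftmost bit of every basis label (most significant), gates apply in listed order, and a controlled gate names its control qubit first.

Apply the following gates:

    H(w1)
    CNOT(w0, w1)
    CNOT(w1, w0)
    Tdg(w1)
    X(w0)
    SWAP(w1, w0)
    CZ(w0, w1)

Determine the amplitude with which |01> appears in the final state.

The amplitude on |01> is sqrt(2)/2.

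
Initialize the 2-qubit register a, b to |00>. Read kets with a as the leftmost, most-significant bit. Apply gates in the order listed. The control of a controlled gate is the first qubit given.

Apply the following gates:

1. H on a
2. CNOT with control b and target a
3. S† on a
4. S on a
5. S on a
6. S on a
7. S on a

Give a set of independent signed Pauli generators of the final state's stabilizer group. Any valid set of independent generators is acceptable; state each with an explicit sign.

The stabilizer group can be generated by -YI, +IZ, among other valid generating sets. Key observation: steps 4-7 multiply out to the identity, so the circuit reduces to the remaining gates.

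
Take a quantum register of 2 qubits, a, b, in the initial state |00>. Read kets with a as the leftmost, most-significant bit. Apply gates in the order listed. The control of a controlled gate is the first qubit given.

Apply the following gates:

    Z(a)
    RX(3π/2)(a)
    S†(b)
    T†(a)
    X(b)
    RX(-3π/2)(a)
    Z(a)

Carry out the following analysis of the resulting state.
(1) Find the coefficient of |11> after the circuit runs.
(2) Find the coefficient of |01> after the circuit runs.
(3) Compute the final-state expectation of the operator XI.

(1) |11> carries amplitude -exp(I*pi/4)/2 + I/2 in the final state.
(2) The amplitude on |01> is 1/2 - exp(3*I*pi/4)/2.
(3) The expectation value of XI is -sqrt(2)/2.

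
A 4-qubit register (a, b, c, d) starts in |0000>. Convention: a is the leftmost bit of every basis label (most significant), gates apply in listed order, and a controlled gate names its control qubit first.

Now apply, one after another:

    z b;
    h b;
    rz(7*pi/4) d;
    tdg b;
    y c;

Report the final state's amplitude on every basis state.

The final amplitudes are -sqrt(2)*exp(5*I*pi/8)/2 on |0010>, -sqrt(2)*exp(3*I*pi/8)/2 on |0110>, and 0 on every other basis state.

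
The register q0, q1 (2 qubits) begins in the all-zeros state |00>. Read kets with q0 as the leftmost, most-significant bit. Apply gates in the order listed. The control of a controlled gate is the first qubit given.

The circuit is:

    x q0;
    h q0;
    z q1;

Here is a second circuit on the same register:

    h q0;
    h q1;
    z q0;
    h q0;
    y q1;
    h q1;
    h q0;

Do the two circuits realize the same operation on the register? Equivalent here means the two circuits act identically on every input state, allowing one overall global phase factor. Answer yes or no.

No: there is an input state on which the two circuits produce genuinely different outputs (not merely differing by a phase).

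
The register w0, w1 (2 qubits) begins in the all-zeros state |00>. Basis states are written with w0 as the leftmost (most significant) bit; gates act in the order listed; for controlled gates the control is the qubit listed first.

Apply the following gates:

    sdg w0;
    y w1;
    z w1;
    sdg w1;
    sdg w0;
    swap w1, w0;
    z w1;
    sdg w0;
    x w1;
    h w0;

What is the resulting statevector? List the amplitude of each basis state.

The resulting statevector has amplitude 0 on |00>, sqrt(2)*I/2 on |01>, 0 on |10>, -sqrt(2)*I/2 on |11>.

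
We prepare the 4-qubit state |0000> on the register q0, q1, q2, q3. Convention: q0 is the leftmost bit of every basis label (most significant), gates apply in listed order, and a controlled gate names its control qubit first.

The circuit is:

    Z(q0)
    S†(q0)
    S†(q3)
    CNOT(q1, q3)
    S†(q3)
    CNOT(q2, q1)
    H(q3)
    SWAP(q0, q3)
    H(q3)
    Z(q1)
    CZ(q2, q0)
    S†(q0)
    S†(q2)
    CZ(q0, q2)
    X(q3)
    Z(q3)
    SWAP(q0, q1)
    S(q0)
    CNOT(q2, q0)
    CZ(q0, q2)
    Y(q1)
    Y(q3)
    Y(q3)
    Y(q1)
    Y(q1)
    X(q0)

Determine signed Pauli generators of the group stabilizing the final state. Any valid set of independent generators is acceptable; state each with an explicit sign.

One valid set of independent stabilizer generators is -IYII, -IIIX, -ZIII, +IIZI (any independent generating set of the same group is equally correct).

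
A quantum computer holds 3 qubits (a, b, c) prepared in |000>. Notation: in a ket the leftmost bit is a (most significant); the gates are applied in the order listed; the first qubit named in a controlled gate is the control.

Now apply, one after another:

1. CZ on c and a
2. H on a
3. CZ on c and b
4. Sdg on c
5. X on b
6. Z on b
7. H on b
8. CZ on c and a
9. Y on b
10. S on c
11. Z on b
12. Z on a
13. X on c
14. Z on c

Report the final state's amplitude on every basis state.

The final amplitudes are 0 on |000>, I/2 on |001>, 0 on |010>, -I/2 on |011>, 0 on |100>, -I/2 on |101>, 0 on |110>, I/2 on |111>.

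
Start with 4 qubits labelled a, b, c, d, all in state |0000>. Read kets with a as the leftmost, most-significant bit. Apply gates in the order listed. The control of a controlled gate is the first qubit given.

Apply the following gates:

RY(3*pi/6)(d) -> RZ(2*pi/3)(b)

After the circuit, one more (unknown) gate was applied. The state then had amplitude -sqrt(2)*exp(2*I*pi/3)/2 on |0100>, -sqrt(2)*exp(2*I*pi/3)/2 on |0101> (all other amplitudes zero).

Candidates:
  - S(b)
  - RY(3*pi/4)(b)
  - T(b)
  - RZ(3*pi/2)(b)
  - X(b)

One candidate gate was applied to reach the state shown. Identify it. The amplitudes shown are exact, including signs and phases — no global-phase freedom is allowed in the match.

The applied gate was X(b).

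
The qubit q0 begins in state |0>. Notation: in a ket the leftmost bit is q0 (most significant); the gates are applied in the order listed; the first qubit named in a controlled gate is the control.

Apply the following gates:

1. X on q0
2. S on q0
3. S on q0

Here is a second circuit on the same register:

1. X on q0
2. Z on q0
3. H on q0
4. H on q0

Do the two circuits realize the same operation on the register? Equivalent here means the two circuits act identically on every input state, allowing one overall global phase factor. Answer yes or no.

Yes, they are equivalent — the unitaries differ by at most a global phase.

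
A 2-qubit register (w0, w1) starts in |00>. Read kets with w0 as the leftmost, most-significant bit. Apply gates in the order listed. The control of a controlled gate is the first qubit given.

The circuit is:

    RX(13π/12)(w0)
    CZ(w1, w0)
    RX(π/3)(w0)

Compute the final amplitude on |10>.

The amplitude on |10> is -I*sqrt(sqrt(2) + 2)/4 - I*sqrt(6 - 3*sqrt(2))/4.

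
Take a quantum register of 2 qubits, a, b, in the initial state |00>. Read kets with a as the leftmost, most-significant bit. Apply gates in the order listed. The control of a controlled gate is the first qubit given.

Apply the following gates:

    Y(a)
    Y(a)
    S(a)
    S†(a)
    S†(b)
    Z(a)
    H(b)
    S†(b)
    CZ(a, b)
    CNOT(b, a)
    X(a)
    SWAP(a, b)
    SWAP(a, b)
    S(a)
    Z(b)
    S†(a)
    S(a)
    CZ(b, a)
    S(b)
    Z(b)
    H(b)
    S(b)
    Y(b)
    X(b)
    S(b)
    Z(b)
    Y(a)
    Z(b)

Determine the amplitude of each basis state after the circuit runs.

The final amplitudes are I/2 on |00>, I/2 on |01>, -1/2 on |10>, 1/2 on |11>. Key observation: gates 3-4 undo each other exactly, leaving only the rest of the circuit to track.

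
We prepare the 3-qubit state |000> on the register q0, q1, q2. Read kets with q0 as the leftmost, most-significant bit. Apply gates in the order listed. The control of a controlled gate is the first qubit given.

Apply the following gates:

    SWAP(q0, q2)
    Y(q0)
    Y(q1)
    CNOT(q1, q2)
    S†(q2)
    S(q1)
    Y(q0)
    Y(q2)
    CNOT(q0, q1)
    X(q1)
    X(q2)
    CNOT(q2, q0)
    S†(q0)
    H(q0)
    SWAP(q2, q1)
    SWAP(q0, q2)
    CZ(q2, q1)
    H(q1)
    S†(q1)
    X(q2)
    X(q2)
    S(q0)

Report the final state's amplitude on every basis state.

After the circuit, the state carries amplitude -I/2 on |000>, -I/2 on |001>, 1/2 on |010>, 1/2 on |011>, 0 on |100>, 0 on |101>, 0 on |110>, 0 on |111>. Key observation: gates 20-21 undo each other exactly, leaving only the rest of the circuit to track.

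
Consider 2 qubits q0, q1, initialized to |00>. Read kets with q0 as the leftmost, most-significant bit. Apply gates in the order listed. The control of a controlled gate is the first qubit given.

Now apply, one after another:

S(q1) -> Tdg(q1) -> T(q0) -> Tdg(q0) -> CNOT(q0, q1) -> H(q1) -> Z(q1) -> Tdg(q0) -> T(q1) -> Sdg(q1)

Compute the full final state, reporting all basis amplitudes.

After the circuit, the state carries amplitude sqrt(2)/2 on |00>, sqrt(2)*exp(3*I*pi/4)/2 on |01>, 0 on |10>, 0 on |11>.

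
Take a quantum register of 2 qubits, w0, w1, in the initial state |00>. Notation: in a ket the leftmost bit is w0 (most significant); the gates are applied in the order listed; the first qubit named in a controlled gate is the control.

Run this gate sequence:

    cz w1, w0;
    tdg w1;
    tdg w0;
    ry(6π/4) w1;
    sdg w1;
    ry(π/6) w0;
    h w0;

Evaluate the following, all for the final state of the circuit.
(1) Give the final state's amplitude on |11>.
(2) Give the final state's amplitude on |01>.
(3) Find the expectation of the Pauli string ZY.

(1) |11> carries amplitude -sqrt(2)*I/4 in the final state.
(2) The final state's coefficient on |01> equals -sqrt(6)*I/4.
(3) The expectation value of ZY is 1/2.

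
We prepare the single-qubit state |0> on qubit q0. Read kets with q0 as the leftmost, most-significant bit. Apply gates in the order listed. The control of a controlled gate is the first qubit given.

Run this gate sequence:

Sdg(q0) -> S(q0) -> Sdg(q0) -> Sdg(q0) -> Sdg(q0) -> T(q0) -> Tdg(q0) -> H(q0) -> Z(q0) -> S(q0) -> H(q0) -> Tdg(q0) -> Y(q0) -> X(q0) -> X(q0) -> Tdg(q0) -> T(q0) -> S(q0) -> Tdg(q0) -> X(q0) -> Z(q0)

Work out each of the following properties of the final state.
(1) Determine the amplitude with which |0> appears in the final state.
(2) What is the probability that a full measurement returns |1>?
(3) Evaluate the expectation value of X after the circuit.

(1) |0> carries amplitude (1 - I)*exp(3*I*pi/4)/2 in the final state.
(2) Outcome |1> occurs with probability 1/2.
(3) The observable X averages to 1.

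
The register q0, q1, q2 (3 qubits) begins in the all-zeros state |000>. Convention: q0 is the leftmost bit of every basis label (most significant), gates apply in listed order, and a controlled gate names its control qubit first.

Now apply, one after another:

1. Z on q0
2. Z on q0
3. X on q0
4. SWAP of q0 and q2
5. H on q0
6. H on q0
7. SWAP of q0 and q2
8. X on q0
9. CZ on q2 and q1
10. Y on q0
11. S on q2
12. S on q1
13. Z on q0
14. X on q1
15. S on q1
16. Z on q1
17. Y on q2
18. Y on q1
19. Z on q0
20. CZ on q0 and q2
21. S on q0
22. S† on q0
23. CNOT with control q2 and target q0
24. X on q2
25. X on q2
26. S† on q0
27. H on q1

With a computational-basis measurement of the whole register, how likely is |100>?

A full measurement returns |100> with probability 0.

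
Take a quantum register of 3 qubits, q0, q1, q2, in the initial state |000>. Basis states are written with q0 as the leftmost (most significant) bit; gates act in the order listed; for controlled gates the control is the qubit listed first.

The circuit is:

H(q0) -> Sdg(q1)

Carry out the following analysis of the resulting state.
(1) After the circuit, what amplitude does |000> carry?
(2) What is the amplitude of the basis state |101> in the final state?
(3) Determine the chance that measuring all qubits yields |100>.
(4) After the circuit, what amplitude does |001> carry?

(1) The amplitude on |000> is sqrt(2)/2.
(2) |101> carries amplitude 0 in the final state.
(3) A full measurement returns |100> with probability 1/2.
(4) |001> carries amplitude 0 in the final state.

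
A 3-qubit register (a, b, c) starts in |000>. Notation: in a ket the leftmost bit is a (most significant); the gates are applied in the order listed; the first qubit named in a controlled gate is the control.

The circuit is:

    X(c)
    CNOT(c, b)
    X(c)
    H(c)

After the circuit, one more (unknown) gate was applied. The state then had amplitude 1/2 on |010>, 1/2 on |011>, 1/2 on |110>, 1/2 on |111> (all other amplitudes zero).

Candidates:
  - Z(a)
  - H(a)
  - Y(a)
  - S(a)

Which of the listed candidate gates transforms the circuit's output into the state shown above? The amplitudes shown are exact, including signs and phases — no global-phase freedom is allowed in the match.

The unique candidate consistent with the amplitudes is H(a).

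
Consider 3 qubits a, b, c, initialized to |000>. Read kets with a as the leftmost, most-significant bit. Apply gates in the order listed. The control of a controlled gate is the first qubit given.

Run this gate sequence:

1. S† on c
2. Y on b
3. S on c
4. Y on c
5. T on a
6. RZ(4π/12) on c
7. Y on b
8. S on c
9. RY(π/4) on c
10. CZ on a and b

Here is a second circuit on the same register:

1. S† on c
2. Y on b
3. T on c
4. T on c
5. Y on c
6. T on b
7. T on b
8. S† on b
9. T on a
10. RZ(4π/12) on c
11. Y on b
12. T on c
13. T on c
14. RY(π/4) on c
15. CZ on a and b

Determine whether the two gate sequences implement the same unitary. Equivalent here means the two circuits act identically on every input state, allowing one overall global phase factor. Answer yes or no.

Yes, they are equivalent — the unitaries differ by at most a global phase.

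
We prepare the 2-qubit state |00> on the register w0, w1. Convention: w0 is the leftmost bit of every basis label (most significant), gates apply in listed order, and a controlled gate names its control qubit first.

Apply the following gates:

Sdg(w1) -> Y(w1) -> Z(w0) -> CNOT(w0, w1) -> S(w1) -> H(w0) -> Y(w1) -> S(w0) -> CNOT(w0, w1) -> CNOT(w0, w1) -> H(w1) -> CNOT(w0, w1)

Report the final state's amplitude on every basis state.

The final amplitudes are I/2 on |00>, I/2 on |01>, -1/2 on |10>, -1/2 on |11>.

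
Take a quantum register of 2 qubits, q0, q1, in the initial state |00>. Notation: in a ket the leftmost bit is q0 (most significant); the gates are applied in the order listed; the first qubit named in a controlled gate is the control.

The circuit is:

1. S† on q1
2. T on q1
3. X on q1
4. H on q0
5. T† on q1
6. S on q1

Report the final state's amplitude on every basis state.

After the circuit, the state carries amplitude 0 on |00>, sqrt(2)*exp(I*pi/4)/2 on |01>, 0 on |10>, sqrt(2)*exp(I*pi/4)/2 on |11>.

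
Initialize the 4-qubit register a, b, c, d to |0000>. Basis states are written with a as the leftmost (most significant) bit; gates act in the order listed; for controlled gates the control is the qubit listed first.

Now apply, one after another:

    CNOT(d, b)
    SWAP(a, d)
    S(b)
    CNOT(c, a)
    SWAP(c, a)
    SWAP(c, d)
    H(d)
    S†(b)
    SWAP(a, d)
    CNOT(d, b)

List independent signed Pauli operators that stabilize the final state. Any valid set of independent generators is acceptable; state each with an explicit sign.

The final state is stabilized by the group generated by +XIII, +IZII, +IIZI, +IIIZ; other independent generating sets are equally valid.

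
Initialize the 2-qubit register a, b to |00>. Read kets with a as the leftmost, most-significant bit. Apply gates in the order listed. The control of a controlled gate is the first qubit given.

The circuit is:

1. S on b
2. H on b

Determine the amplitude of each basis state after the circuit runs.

The final amplitudes are sqrt(2)/2 on |00>, sqrt(2)/2 on |01>, 0 on |10>, 0 on |11>.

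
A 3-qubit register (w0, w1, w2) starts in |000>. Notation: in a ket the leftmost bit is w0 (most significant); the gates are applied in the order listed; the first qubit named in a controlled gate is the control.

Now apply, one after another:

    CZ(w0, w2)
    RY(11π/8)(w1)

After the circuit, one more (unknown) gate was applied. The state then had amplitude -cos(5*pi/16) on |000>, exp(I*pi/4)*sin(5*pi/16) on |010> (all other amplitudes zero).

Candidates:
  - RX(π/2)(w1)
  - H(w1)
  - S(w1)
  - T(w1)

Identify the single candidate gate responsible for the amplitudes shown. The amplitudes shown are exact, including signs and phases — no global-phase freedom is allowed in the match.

It was T(w1) that produced the state shown.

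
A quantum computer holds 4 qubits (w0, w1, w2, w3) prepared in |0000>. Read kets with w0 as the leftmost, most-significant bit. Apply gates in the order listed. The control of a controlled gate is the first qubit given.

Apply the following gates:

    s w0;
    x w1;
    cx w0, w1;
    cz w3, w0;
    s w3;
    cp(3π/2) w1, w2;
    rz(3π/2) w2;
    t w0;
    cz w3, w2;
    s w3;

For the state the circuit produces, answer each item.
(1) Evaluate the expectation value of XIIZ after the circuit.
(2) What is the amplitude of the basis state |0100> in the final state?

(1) The observable XIIZ averages to 0.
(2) |0100> carries amplitude exp(-3*I*pi/4) in the final state.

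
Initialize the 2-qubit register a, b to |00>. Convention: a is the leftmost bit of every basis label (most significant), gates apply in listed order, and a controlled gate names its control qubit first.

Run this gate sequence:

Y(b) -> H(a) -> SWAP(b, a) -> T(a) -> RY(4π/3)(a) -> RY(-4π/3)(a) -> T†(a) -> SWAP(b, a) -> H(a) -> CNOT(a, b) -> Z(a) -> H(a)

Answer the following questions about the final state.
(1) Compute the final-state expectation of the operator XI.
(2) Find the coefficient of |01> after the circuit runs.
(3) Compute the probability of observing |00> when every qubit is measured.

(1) In the final state, XI has expectation 1. Key observation: the block from step 2 through step 9 cancels to the identity and can be dropped.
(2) |01> carries amplitude sqrt(2)*I/2 in the final state.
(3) A full measurement returns |00> with probability 0.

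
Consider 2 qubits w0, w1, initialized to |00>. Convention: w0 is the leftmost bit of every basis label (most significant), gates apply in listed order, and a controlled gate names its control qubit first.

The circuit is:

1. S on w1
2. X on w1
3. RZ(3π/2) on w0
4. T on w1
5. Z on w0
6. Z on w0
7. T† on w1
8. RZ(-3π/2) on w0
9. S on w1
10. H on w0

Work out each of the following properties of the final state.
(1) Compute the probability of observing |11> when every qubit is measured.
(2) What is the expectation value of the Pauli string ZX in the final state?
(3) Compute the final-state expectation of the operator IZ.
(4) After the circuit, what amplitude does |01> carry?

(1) The probability of measuring |11> is 1/2. Key observation: gates 3-8 undo each other exactly, leaving only the rest of the circuit to track.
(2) The observable ZX averages to 0.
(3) The observable IZ averages to -1.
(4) The final state's coefficient on |01> equals sqrt(2)*I/2.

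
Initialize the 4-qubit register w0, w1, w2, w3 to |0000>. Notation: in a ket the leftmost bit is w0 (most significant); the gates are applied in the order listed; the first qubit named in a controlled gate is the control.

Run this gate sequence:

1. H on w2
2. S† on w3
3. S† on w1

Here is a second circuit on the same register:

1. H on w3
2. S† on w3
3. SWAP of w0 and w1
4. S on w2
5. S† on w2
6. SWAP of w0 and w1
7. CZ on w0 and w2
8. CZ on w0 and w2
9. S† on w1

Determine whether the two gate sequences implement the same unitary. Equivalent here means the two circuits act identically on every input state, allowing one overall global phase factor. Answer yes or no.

No: there is an input state on which the two circuits produce genuinely different outputs (not merely differing by a phase).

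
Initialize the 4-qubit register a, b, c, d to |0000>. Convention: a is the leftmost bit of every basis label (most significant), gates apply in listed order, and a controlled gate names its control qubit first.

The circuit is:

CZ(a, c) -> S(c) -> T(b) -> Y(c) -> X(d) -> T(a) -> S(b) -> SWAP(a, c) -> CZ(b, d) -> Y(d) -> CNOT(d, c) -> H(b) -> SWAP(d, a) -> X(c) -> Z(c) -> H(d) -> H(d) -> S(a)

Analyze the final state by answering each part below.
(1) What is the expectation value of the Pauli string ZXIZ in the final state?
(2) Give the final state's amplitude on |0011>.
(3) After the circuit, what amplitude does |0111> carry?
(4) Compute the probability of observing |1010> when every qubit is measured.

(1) In the final state, ZXIZ has expectation -1. Key observation: the block from step 16 through step 17 cancels to the identity and can be dropped.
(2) The amplitude on |0011> is -sqrt(2)/2.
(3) |0111> carries amplitude -sqrt(2)/2 in the final state.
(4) Outcome |1010> occurs with probability 0.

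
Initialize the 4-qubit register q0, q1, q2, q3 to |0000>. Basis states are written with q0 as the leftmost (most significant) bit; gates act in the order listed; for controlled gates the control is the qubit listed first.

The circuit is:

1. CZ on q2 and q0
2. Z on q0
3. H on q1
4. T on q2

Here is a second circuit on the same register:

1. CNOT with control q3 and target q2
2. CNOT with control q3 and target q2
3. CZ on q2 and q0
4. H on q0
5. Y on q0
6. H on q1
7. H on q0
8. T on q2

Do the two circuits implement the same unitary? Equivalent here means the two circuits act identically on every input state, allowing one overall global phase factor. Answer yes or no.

No, they are not equivalent — no single phase factor reconciles the two unitaries.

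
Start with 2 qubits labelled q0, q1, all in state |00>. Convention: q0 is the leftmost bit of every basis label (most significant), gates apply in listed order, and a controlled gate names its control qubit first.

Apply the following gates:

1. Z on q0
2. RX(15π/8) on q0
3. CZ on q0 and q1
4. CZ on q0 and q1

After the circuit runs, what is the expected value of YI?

In the final state, YI has expectation sqrt(2 - sqrt(2))/2. Key observation: gates 3-4 undo each other exactly, leaving only the rest of the circuit to track.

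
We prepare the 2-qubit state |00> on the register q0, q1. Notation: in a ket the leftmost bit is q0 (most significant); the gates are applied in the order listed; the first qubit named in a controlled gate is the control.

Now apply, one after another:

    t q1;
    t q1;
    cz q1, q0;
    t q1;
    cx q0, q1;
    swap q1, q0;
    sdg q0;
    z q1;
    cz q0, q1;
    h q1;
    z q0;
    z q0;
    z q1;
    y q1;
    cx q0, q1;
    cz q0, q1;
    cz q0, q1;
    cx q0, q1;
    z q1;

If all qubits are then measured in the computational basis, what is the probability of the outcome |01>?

A full measurement returns |01> with probability 1/2. Key observation: gates 15-18 undo each other exactly, leaving only the rest of the circuit to track.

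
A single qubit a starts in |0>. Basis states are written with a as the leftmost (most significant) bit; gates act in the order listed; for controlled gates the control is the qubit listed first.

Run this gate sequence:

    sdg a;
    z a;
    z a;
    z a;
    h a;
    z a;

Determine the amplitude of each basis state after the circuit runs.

The resulting statevector has amplitude sqrt(2)/2 on |0>, -sqrt(2)/2 on |1>.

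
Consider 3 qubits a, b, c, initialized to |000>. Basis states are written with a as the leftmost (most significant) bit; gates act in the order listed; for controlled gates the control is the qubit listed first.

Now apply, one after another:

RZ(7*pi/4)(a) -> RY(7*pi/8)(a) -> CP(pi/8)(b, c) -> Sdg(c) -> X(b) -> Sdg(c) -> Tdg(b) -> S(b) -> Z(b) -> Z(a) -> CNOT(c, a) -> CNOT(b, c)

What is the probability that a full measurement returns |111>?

The probability of measuring |111> is sin(7*pi/16)**2.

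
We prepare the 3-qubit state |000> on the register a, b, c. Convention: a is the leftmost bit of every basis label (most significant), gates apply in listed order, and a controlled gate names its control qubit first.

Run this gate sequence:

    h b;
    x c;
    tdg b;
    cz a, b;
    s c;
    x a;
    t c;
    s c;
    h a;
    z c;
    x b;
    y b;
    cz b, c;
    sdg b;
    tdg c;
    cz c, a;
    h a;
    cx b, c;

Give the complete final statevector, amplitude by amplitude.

After the circuit, the state carries amplitude -sqrt(2)*I/2 on |001>, sqrt(2)*exp(3*I*pi/4)/2 on |010>, and 0 on every other basis state.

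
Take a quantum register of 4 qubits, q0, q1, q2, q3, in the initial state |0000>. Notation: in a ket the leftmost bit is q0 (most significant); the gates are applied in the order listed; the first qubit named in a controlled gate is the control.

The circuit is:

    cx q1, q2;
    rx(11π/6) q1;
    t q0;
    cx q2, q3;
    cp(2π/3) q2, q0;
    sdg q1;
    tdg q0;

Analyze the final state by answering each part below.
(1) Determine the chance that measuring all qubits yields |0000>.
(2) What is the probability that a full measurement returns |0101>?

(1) Outcome |0000> occurs with probability sqrt(3)/4 + 1/2.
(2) The probability of measuring |0101> is 0.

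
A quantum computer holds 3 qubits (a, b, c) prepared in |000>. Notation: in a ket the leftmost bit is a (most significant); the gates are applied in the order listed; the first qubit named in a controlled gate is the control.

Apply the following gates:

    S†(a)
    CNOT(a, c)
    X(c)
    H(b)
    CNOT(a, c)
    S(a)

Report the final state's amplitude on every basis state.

The resulting statevector has amplitude sqrt(2)/2 on |001>, sqrt(2)/2 on |011>, and 0 on every other basis state.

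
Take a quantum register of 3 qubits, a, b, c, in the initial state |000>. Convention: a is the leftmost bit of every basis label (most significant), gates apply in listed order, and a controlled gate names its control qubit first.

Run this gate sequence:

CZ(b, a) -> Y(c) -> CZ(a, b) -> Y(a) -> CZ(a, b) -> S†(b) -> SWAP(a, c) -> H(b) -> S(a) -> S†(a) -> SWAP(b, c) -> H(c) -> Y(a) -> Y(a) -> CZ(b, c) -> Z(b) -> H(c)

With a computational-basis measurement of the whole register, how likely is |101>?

Outcome |101> occurs with probability 0.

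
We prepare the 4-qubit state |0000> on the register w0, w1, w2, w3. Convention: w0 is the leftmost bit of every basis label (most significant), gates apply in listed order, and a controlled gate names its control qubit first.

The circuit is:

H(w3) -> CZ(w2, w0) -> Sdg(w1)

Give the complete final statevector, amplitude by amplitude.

The final amplitudes are sqrt(2)/2 on |0000>, sqrt(2)/2 on |0001>, and 0 on every other basis state.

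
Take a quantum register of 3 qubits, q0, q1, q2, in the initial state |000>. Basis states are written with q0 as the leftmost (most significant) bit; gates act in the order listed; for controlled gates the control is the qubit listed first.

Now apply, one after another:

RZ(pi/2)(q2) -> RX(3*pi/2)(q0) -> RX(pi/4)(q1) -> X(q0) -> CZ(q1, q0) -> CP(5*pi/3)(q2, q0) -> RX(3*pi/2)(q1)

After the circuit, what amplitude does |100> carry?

The amplitude on |100> is (-sqrt(sqrt(2) + 2) + sqrt(2 - sqrt(2)))*exp(3*I*pi/4)/4.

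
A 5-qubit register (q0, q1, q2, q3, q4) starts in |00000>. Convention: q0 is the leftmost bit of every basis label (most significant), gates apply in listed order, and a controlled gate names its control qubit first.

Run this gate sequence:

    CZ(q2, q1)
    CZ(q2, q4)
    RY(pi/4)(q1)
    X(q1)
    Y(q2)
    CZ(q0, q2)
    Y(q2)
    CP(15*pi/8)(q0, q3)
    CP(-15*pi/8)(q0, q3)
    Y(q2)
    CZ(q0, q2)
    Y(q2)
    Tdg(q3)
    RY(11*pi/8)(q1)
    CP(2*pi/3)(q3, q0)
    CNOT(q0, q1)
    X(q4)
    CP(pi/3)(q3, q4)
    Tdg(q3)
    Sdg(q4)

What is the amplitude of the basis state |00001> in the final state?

|00001> carries amplitude I*sqrt(1/2 - sqrt(2)/4)*cos(5*pi/16) + I*sqrt(sqrt(2)/4 + 1/2)*sin(5*pi/16) in the final state.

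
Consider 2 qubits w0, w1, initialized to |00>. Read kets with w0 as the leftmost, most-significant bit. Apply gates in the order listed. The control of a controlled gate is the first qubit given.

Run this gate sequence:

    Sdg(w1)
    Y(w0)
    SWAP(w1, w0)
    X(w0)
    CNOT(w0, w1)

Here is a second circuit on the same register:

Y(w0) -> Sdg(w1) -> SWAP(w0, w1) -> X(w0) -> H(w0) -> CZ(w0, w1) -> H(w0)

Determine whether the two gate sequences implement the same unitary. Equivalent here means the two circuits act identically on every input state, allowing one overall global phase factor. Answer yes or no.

No — the two circuits implement different unitaries, even allowing a global phase.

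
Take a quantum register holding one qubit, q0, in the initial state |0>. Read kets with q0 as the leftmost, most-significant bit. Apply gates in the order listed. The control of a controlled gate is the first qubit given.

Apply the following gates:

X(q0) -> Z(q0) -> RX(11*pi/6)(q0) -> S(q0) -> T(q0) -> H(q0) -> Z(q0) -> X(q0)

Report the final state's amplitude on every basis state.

The resulting statevector has amplitude -sqrt(3)*I/4 + exp(3*I*pi/4)/4 + I/4 + sqrt(3)*exp(3*I*pi/4)/4 on |0>, -I/4 + exp(3*I*pi/4)/4 + sqrt(3)*exp(3*I*pi/4)/4 + sqrt(3)*I/4 on |1>.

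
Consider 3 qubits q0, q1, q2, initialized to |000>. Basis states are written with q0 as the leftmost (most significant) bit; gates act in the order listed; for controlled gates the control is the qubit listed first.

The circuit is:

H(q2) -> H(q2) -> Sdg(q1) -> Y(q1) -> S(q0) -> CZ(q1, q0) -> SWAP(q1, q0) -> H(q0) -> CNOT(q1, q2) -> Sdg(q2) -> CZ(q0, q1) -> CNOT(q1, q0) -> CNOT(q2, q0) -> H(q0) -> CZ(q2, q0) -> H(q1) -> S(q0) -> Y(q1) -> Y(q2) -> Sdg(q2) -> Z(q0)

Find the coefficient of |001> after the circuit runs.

The final state's coefficient on |001> equals 0.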